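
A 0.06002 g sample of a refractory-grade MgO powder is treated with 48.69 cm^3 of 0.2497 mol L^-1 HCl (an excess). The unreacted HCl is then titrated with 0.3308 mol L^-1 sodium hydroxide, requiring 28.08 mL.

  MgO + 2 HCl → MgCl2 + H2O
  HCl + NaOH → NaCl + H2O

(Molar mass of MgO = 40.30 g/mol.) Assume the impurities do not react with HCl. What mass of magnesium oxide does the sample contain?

0.05781 g

n(HCl) added = 0.04869 × 0.2497 = 0.01216 mol
n(NaOH) used in back-titration = 0.02808 × 0.3308 = 9.289 × 10^-3 mol
n(HCl) left over = 9.289 × 10^-3 mol (1:1 ratio)
n(HCl) consumed by analyte = 0.01216 − 9.289 × 10^-3 = 2.869 × 10^-3 mol
From the 1:2 ratio, n(MgO) = 1/2 × 2.869 × 10^-3 = 1.435 × 10^-3 mol
mass of MgO = 1.435 × 10^-3 × 40.30 = 0.05781 g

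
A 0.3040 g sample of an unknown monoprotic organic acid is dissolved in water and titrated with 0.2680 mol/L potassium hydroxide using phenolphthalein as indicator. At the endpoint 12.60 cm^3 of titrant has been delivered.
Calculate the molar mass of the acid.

n(KOH) = 0.01260 L × 0.2680 mol/L = 3.377 × 10^-3 mol
n(HA) = 3.377 × 10^-3 mol (1:1 ratio)
M = m / n = 0.3040 g / 3.377 × 10^-3 mol = 90.03 g/mol

90.03 g/mol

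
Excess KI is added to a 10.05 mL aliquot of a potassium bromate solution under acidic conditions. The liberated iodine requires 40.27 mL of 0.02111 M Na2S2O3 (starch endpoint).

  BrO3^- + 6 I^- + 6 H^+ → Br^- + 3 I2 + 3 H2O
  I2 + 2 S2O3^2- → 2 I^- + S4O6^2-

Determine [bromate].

n(S2O3^2-) = 0.04027 × 0.02111 = 8.501 × 10^-4 mol
n(I2) = n(S2O3^2-)/2 = 4.250 × 10^-4 mol
From the 1:3 ratio, n(BrO3^-) in the aliquot = 1/3 × 4.250 × 10^-4 = 1.417 × 10^-4 mol
[BrO3^-] = 1.417 × 10^-4 / 0.01005 = 0.01410 mol/L

0.01410 M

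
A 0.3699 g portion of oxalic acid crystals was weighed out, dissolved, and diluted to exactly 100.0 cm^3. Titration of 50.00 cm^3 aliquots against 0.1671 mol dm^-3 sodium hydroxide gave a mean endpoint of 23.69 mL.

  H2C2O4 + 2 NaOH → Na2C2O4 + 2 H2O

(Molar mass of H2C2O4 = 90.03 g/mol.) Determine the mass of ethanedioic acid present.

n(NaOH) per titration = 0.02369 × 0.1671 = 3.959 × 10^-3 mol
From the 1:2 ratio, n(H2C2O4) in each aliquot = 1/2 × 3.959 × 10^-3 = 1.979 × 10^-3 mol
n(H2C2O4) in the whole flask = 1.979 × 10^-3 × 100.0/50.00 = 3.959 × 10^-3 mol
mass of H2C2O4 = 3.959 × 10^-3 × 90.03 = 0.3564 g

0.3564 g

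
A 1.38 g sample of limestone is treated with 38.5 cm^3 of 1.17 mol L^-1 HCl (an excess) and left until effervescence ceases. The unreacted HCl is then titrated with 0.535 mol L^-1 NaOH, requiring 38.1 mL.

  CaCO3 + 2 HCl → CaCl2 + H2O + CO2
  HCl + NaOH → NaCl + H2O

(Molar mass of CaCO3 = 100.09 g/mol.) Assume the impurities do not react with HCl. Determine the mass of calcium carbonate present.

1.23 g

n(HCl) added = 0.0385 × 1.17 = 0.0450 mol
n(NaOH) used in back-titration = 0.0381 × 0.535 = 0.0204 mol
n(HCl) left over = 0.0204 mol (1:1 ratio)
n(HCl) consumed by analyte = 0.0450 − 0.0204 = 0.0247 mol
From the 1:2 ratio, n(CaCO3) = 1/2 × 0.0247 = 0.0123 mol
mass of CaCO3 = 0.0123 × 100.09 = 1.23 g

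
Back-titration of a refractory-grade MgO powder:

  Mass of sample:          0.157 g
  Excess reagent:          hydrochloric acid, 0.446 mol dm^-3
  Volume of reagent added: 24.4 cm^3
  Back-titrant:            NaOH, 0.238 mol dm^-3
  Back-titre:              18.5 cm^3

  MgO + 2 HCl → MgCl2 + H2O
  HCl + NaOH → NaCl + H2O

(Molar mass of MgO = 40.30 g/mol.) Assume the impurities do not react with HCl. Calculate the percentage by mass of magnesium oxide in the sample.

n(HCl) added = 0.0244 × 0.446 = 0.0109 mol
n(NaOH) used in back-titration = 0.0185 × 0.238 = 4.40 × 10^-3 mol
n(HCl) left over = 4.40 × 10^-3 mol (1:1 ratio)
n(HCl) consumed by analyte = 0.0109 − 4.40 × 10^-3 = 6.48 × 10^-3 mol
From the 1:2 ratio, n(MgO) = 1/2 × 6.48 × 10^-3 = 3.24 × 10^-3 mol
mass of MgO = 3.24 × 10^-3 × 40.30 = 0.131 g
% MgO = 0.131 / 0.157 × 100 = 83.2 %

83.2 %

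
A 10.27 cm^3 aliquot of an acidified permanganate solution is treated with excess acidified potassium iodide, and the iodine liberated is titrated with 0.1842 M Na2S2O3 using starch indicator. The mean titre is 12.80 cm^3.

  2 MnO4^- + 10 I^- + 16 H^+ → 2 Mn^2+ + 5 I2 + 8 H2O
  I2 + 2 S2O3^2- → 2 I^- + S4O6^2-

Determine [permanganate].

0.04592 M

n(S2O3^2-) = 0.01280 × 0.1842 = 2.358 × 10^-3 mol
n(I2) = n(S2O3^2-)/2 = 1.179 × 10^-3 mol
From the 2:5 ratio, n(MnO4^-) in the aliquot = 2/5 × 1.179 × 10^-3 = 4.716 × 10^-4 mol
[MnO4^-] = 4.716 × 10^-4 / 0.01027 = 0.04592 mol/L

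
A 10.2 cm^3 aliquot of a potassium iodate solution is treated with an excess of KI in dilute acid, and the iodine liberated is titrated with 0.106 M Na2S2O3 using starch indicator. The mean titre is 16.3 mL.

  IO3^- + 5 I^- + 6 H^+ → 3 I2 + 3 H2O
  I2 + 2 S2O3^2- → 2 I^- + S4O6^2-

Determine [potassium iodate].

n(S2O3^2-) = 0.0163 × 0.106 = 1.73 × 10^-3 mol
n(I2) = n(S2O3^2-)/2 = 8.64 × 10^-4 mol
From the 1:3 ratio, n(IO3^-) in the aliquot = 1/3 × 8.64 × 10^-4 = 2.88 × 10^-4 mol
[IO3^-] = 2.88 × 10^-4 / 0.0102 = 0.0282 mol/L

0.0282 M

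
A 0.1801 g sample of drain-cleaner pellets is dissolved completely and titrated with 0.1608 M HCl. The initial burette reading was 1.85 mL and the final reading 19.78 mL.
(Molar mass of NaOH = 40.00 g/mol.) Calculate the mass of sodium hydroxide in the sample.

NaOH + HCl → NaCl + H2O
n(HCl) = 0.01793 L × 0.1608 mol/L = 2.883 × 10^-3 mol
n(NaOH) = 2.883 × 10^-3 mol (1:1 ratio)
mass of NaOH = 2.883 × 10^-3 × 40.00 g/mol = 0.1153 g

0.1153 g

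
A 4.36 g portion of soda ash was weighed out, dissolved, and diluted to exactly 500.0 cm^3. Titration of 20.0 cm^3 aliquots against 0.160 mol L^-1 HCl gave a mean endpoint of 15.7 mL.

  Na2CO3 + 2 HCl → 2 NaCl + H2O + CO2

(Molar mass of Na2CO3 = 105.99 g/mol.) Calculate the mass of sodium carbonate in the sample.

3.33 g

n(HCl) per titration = 0.0157 × 0.160 = 2.51 × 10^-3 mol
From the 1:2 ratio, n(Na2CO3) in each aliquot = 1/2 × 2.51 × 10^-3 = 1.26 × 10^-3 mol
n(Na2CO3) in the whole flask = 1.26 × 10^-3 × 500.0/20.0 = 0.0314 mol
mass of Na2CO3 = 0.0314 × 105.99 = 3.33 g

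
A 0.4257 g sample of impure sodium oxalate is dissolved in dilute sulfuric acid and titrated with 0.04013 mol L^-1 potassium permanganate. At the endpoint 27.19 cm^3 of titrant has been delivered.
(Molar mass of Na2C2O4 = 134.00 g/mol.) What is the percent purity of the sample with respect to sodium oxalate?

85.87 %

2 MnO4^- + 5 C2O4^2- + 16 H^+ → 2 Mn^2+ + 10 CO2 + 8 H2O
n(KMnO4) = 0.02719 L × 0.04013 mol/L = 1.091 × 10^-3 mol
From the 5:2 ratio, n(Na2C2O4) = 5/2 × 1.091 × 10^-3 = 2.728 × 10^-3 mol
mass of Na2C2O4 = 2.728 × 10^-3 × 134.00 g/mol = 0.3655 g
% Na2C2O4 = 0.3655 / 0.4257 × 100 = 85.87 %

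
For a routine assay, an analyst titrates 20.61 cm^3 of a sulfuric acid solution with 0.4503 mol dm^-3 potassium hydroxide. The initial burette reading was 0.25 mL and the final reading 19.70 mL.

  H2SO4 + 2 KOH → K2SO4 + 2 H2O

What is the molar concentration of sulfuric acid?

0.2125 mol/L

n(KOH) = 0.01945 L × 0.4503 mol/L = 8.758 × 10^-3 mol
From the 1:2 mole ratio, n(H2SO4) = 1/2 × 8.758 × 10^-3 = 4.379 × 10^-3 mol
[H2SO4] = 4.379 × 10^-3 mol / 0.02061 L = 0.2125 mol/L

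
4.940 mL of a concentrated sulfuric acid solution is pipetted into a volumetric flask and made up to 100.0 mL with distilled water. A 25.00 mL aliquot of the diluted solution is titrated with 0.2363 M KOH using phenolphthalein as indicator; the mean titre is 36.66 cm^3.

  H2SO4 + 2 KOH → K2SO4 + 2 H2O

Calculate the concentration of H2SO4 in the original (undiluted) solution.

n(KOH) = 0.03666 × 0.2363 = 8.663 × 10^-3 mol
From the 1:2 ratio, n(H2SO4) in the aliquot = 1/2 × 8.663 × 10^-3 = 4.331 × 10^-3 mol
[H2SO4]_dilute = 4.331 × 10^-3 / 0.02500 = 0.1733 mol/L
Dilution factor = 100.0 / 4.940 = 20.24
[H2SO4]_stock = 0.1733 × 20.24 = 3.507 mol/L

3.507 M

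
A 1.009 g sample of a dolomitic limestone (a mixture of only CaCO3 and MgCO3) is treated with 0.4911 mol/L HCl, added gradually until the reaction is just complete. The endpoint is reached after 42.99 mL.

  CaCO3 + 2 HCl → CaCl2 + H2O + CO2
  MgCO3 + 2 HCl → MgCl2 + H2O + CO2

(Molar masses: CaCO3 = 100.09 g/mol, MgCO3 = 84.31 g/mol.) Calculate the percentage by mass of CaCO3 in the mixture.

n(HCl) = 0.04299 × 0.4911 = 0.02111 mol
Let x = n(CaCO3), y = n(MgCO3).
Titrant: 2x + 2y = 0.02111;  mass: 100.09x + 84.31y = 1.009
Solving, x = 7.542 × 10^-3 mol, y = 3.015 × 10^-3 mol
mass of CaCO3 = 7.542 × 10^-3 × 100.09 = 0.7548 g
% CaCO3 = 0.7548 / 1.009 × 100 = 74.81 %

74.81 %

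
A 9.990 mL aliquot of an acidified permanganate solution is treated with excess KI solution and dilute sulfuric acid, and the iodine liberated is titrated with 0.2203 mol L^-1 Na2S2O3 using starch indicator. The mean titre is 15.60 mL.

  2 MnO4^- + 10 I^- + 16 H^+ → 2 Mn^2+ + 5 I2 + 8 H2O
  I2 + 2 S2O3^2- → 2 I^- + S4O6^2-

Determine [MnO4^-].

0.06880 mol/L

n(S2O3^2-) = 0.01560 × 0.2203 = 3.437 × 10^-3 mol
n(I2) = n(S2O3^2-)/2 = 1.718 × 10^-3 mol
From the 2:5 ratio, n(MnO4^-) in the aliquot = 2/5 × 1.718 × 10^-3 = 6.873 × 10^-4 mol
[MnO4^-] = 6.873 × 10^-4 / 0.009990 = 0.06880 mol/L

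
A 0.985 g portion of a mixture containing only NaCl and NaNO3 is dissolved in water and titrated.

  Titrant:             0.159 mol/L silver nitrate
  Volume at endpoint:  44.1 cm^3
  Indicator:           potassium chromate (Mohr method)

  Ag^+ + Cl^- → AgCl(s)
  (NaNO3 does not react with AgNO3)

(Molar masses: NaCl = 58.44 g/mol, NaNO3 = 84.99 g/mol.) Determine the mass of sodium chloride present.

n(AgNO3) = 0.0441 × 0.159 = 7.01 × 10^-3 mol
Let x = n(NaCl), y = n(NaNO3).
Titrant: 1x = 7.01 × 10^-3;  mass: 58.44x + 84.99y = 0.985
Solving, x = 7.01 × 10^-3 mol, y = 6.77 × 10^-3 mol
mass of NaCl = 7.01 × 10^-3 × 58.44 = 0.410 g

0.410 g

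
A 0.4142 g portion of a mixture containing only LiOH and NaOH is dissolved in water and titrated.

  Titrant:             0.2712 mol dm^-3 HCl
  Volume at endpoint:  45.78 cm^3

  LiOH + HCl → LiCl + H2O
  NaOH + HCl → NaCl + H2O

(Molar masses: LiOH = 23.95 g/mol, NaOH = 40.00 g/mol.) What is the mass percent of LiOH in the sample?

29.69 %

n(HCl) = 0.04578 × 0.2712 = 0.01242 mol
Let x = n(LiOH), y = n(NaOH).
Titrant: 1x + 1y = 0.01242;  mass: 23.95x + 40.00y = 0.4142
Solving, x = 5.135 × 10^-3 mol, y = 7.280 × 10^-3 mol
mass of LiOH = 5.135 × 10^-3 × 23.95 = 0.1230 g
% LiOH = 0.1230 / 0.4142 × 100 = 29.69 %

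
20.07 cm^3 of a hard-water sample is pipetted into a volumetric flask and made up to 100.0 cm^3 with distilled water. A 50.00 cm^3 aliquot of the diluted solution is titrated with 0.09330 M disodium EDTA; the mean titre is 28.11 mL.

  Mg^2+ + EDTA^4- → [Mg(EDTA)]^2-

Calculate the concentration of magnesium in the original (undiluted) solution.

0.2614 M

n(EDTA) = 0.02811 × 0.09330 = 2.623 × 10^-3 mol
n(Mg2+) in the aliquot = 2.623 × 10^-3 mol (1:1 ratio)
[Mg2+]_dilute = 2.623 × 10^-3 / 0.05000 = 0.05245 mol/L
Dilution factor = 100.0 / 20.07 = 4.983
[Mg2+]_stock = 0.05245 × 4.983 = 0.2614 mol/L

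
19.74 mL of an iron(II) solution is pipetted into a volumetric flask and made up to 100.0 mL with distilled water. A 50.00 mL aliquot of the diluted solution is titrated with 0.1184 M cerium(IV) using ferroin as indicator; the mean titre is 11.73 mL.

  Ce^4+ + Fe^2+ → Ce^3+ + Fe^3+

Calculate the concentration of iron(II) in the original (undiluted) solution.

0.1407 M

n(Ce4+) = 0.01173 × 0.1184 = 1.389 × 10^-3 mol
n(Fe2+) in the aliquot = 1.389 × 10^-3 mol (1:1 ratio)
[Fe2+]_dilute = 1.389 × 10^-3 / 0.05000 = 0.02778 mol/L
Dilution factor = 100.0 / 19.74 = 5.066
[Fe2+]_stock = 0.02778 × 5.066 = 0.1407 mol/L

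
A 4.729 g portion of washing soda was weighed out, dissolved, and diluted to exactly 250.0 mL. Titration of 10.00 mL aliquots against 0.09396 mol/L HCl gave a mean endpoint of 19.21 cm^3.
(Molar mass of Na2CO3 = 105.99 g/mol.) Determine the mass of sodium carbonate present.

2.391 g

Na2CO3 + 2 HCl → 2 NaCl + H2O + CO2
n(HCl) per titration = 0.01921 × 0.09396 = 1.805 × 10^-3 mol
From the 1:2 ratio, n(Na2CO3) in each aliquot = 1/2 × 1.805 × 10^-3 = 9.025 × 10^-4 mol
n(Na2CO3) in the whole flask = 9.025 × 10^-4 × 250.0/10.00 = 0.02256 mol
mass of Na2CO3 = 0.02256 × 105.99 = 2.391 g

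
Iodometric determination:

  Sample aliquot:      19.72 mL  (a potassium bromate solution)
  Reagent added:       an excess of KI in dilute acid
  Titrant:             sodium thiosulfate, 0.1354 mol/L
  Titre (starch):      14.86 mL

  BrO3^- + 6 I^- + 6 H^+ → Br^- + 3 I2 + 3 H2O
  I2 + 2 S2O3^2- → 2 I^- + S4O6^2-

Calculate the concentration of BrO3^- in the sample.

0.01701 mol/L

n(S2O3^2-) = 0.01486 × 0.1354 = 2.012 × 10^-3 mol
n(I2) = n(S2O3^2-)/2 = 1.006 × 10^-3 mol
From the 1:3 ratio, n(BrO3^-) in the aliquot = 1/3 × 1.006 × 10^-3 = 3.353 × 10^-4 mol
[BrO3^-] = 3.353 × 10^-4 / 0.01972 = 0.01701 mol/L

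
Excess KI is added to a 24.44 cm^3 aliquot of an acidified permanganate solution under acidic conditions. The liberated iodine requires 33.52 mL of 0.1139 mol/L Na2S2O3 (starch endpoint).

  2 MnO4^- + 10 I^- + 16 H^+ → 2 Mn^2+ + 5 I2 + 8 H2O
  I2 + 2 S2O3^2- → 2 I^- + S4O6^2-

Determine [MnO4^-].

n(S2O3^2-) = 0.03352 × 0.1139 = 3.818 × 10^-3 mol
n(I2) = n(S2O3^2-)/2 = 1.909 × 10^-3 mol
From the 2:5 ratio, n(MnO4^-) in the aliquot = 2/5 × 1.909 × 10^-3 = 7.636 × 10^-4 mol
[MnO4^-] = 7.636 × 10^-4 / 0.02444 = 0.03124 mol/L

0.03124 mol/L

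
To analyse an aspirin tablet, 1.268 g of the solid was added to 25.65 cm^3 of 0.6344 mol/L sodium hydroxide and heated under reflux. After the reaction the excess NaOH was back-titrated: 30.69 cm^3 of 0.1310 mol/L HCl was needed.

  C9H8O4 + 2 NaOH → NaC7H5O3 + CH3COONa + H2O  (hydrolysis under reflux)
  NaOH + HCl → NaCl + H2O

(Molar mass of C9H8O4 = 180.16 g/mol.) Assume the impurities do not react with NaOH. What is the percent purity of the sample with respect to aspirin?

87.04 %

n(NaOH) added = 0.02565 × 0.6344 = 0.01627 mol
n(HCl) used in back-titration = 0.03069 × 0.1310 = 4.020 × 10^-3 mol
n(NaOH) left over = 4.020 × 10^-3 mol (1:1 ratio)
n(NaOH) consumed by analyte = 0.01627 − 4.020 × 10^-3 = 0.01225 mol
From the 1:2 ratio, n(C9H8O4) = 1/2 × 0.01225 = 6.126 × 10^-3 mol
mass of C9H8O4 = 6.126 × 10^-3 × 180.16 = 1.104 g
% C9H8O4 = 1.104 / 1.268 × 100 = 87.04 %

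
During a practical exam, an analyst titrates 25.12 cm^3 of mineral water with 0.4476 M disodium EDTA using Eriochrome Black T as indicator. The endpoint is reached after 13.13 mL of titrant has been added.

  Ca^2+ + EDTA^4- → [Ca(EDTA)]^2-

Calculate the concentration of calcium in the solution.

0.2340 M

n(EDTA) = 0.01313 L × 0.4476 mol/L = 5.877 × 10^-3 mol
n(Ca2+) = 5.877 × 10^-3 mol (1:1 mole ratio)
[Ca2+] = 5.877 × 10^-3 mol / 0.02512 L = 0.2340 mol/L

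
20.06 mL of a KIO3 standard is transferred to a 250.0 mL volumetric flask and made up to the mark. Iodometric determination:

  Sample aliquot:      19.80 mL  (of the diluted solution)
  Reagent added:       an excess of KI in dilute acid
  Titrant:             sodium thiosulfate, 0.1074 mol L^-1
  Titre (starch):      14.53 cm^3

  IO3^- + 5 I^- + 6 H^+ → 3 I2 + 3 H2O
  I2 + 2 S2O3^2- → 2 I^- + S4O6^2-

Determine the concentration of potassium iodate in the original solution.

0.1637 mol/L

n(S2O3^2-) = 0.01453 × 0.1074 = 1.561 × 10^-3 mol
n(I2) = n(S2O3^2-)/2 = 7.803 × 10^-4 mol
From the 1:3 ratio, n(IO3^-) in the aliquot = 1/3 × 7.803 × 10^-4 = 2.601 × 10^-4 mol
[IO3^-]_dilute = 2.601 × 10^-4 / 0.01980 = 0.01314 mol/L
[IO3^-]_original = 0.01314 × 250.0/20.06 = 0.1637 mol/L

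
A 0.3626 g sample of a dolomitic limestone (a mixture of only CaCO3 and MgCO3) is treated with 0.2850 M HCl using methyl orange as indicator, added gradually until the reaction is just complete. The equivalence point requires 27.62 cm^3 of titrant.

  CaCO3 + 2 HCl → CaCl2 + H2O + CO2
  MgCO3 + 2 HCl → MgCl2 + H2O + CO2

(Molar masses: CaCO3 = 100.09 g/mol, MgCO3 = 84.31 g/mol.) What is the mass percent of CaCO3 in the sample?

n(HCl) = 0.02762 × 0.2850 = 7.872 × 10^-3 mol
Let x = n(CaCO3), y = n(MgCO3).
Titrant: 2x + 2y = 7.872 × 10^-3;  mass: 100.09x + 84.31y = 0.3626
Solving, x = 1.950 × 10^-3 mol, y = 1.986 × 10^-3 mol
mass of CaCO3 = 1.950 × 10^-3 × 100.09 = 0.1952 g
% CaCO3 = 0.1952 / 0.3626 × 100 = 53.82 %

53.82 %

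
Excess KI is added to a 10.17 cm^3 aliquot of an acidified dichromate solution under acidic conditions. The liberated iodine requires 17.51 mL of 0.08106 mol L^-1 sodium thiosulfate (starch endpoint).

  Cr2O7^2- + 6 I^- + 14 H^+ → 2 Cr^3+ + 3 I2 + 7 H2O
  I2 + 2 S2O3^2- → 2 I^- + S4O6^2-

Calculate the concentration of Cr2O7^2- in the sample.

n(S2O3^2-) = 0.01751 × 0.08106 = 1.419 × 10^-3 mol
n(I2) = n(S2O3^2-)/2 = 7.097 × 10^-4 mol
From the 1:3 ratio, n(Cr2O7^2-) in the aliquot = 1/3 × 7.097 × 10^-4 = 2.366 × 10^-4 mol
[Cr2O7^2-] = 2.366 × 10^-4 / 0.01017 = 0.02326 mol/L

0.02326 mol/L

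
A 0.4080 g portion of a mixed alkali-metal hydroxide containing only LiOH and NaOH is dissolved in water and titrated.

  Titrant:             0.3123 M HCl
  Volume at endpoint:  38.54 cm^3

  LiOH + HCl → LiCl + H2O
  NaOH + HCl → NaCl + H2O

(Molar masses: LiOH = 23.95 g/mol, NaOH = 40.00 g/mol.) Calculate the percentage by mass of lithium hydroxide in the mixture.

n(HCl) = 0.03854 × 0.3123 = 0.01204 mol
Let x = n(LiOH), y = n(NaOH).
Titrant: 1x + 1y = 0.01204;  mass: 23.95x + 40.00y = 0.4080
Solving, x = 4.576 × 10^-3 mol, y = 7.460 × 10^-3 mol
mass of LiOH = 4.576 × 10^-3 × 23.95 = 0.1096 g
% LiOH = 0.1096 / 0.4080 × 100 = 26.86 %

26.86 %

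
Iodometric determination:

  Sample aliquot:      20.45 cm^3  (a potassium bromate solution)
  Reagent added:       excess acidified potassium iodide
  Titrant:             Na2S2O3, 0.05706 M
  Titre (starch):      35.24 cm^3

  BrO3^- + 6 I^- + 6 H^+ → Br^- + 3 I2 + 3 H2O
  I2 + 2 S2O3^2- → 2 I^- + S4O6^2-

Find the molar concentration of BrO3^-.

n(S2O3^2-) = 0.03524 × 0.05706 = 2.011 × 10^-3 mol
n(I2) = n(S2O3^2-)/2 = 1.005 × 10^-3 mol
From the 1:3 ratio, n(BrO3^-) in the aliquot = 1/3 × 1.005 × 10^-3 = 3.351 × 10^-4 mol
[BrO3^-] = 3.351 × 10^-4 / 0.02045 = 0.01639 mol/L

0.01639 M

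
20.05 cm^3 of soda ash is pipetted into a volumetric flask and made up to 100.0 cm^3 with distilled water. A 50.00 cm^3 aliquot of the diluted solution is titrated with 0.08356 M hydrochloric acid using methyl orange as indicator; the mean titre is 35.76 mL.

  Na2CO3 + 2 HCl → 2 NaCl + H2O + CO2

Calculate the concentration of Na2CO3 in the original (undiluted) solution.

0.1490 M

n(HCl) = 0.03576 × 0.08356 = 2.988 × 10^-3 mol
From the 1:2 ratio, n(Na2CO3) in the aliquot = 1/2 × 2.988 × 10^-3 = 1.494 × 10^-3 mol
[Na2CO3]_dilute = 1.494 × 10^-3 / 0.05000 = 0.02988 mol/L
Dilution factor = 100.0 / 20.05 = 4.988
[Na2CO3]_stock = 0.02988 × 4.988 = 0.1490 mol/L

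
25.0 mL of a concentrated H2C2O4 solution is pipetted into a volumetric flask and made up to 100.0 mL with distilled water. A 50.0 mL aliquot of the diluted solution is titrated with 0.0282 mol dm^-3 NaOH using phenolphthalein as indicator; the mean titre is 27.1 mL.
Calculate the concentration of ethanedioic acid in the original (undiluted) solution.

H2C2O4 + 2 NaOH → Na2C2O4 + 2 H2O
n(NaOH) = 0.0271 × 0.0282 = 7.64 × 10^-4 mol
From the 1:2 ratio, n(H2C2O4) in the aliquot = 1/2 × 7.64 × 10^-4 = 3.82 × 10^-4 mol
[H2C2O4]_dilute = 3.82 × 10^-4 / 0.0500 = 0.00764 mol/L
Dilution factor = 100.0 / 25.0 = 4.000
[H2C2O4]_stock = 0.00764 × 4.000 = 0.0306 mol/L

0.0306 mol/L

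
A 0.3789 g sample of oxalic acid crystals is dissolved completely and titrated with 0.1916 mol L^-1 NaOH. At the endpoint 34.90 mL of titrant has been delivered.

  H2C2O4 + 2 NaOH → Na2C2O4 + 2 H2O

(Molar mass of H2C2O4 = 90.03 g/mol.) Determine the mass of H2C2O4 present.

n(NaOH) = 0.03490 L × 0.1916 mol/L = 6.687 × 10^-3 mol
From the 1:2 ratio, n(H2C2O4) = 1/2 × 6.687 × 10^-3 = 3.343 × 10^-3 mol
mass of H2C2O4 = 3.343 × 10^-3 × 90.03 g/mol = 0.3010 g

0.3010 g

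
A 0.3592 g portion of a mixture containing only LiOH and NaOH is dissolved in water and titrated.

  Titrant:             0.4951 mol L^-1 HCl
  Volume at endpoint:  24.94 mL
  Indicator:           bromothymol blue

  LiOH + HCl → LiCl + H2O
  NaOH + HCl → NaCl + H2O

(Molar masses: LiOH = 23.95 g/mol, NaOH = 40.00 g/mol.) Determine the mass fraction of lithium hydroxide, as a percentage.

55.96 %

n(HCl) = 0.02494 × 0.4951 = 0.01235 mol
Let x = n(LiOH), y = n(NaOH).
Titrant: 1x + 1y = 0.01235;  mass: 23.95x + 40.00y = 0.3592
Solving, x = 8.393 × 10^-3 mol, y = 3.955 × 10^-3 mol
mass of LiOH = 8.393 × 10^-3 × 23.95 = 0.2010 g
% LiOH = 0.2010 / 0.3592 × 100 = 55.96 %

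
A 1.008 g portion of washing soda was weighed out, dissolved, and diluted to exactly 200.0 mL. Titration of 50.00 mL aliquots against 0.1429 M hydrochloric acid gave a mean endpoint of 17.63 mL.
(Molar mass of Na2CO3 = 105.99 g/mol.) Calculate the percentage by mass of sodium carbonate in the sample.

52.98 %

Na2CO3 + 2 HCl → 2 NaCl + H2O + CO2
n(HCl) per titration = 0.01763 × 0.1429 = 2.519 × 10^-3 mol
From the 1:2 ratio, n(Na2CO3) in each aliquot = 1/2 × 2.519 × 10^-3 = 1.260 × 10^-3 mol
n(Na2CO3) in the whole flask = 1.260 × 10^-3 × 200.0/50.00 = 5.039 × 10^-3 mol
mass of Na2CO3 = 5.039 × 10^-3 × 105.99 = 0.5340 g
% Na2CO3 = 0.5340 / 1.008 × 100 = 52.98 %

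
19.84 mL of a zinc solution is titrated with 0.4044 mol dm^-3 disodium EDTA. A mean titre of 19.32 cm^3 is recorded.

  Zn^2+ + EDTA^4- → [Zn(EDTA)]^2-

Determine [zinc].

n(EDTA) = 0.01932 L × 0.4044 mol/L = 7.813 × 10^-3 mol
n(Zn2+) = 7.813 × 10^-3 mol (1:1 mole ratio)
[Zn2+] = 7.813 × 10^-3 mol / 0.01984 L = 0.3938 mol/L

0.3938 mol/L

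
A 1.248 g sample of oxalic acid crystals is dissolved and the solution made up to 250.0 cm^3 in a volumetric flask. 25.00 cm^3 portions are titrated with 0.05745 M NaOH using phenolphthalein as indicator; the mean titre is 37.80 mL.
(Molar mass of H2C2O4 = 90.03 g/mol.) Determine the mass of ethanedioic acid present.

H2C2O4 + 2 NaOH → Na2C2O4 + 2 H2O
n(NaOH) per titration = 0.03780 × 0.05745 = 2.172 × 10^-3 mol
From the 1:2 ratio, n(H2C2O4) in each aliquot = 1/2 × 2.172 × 10^-3 = 1.086 × 10^-3 mol
n(H2C2O4) in the whole flask = 1.086 × 10^-3 × 250.0/25.00 = 0.01086 mol
mass of H2C2O4 = 0.01086 × 90.03 = 0.9776 g

0.9776 g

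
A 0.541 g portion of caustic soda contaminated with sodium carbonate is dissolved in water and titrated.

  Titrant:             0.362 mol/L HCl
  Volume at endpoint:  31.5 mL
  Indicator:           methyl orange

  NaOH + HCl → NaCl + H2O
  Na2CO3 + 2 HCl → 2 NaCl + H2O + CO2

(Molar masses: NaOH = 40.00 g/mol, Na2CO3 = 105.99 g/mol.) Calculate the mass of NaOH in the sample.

0.195 g

n(HCl) = 0.0315 × 0.362 = 0.0114 mol
Let x = n(NaOH), y = n(Na2CO3).
Titrant: 1x + 2y = 0.0114;  mass: 40.00x + 105.99y = 0.541
Solving, x = 4.87 × 10^-3 mol, y = 3.27 × 10^-3 mol
mass of NaOH = 4.87 × 10^-3 × 40.00 = 0.195 g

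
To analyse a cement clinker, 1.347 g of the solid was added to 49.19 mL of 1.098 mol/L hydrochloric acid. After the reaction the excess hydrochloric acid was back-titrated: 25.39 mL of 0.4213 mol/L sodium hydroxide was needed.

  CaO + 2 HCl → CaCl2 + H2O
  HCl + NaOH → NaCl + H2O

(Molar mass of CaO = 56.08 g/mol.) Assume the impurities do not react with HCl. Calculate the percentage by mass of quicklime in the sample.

90.16 %

n(HCl) added = 0.04919 × 1.098 = 0.05401 mol
n(NaOH) used in back-titration = 0.02539 × 0.4213 = 0.01070 mol
n(HCl) left over = 0.01070 mol (1:1 ratio)
n(HCl) consumed by analyte = 0.05401 − 0.01070 = 0.04331 mol
From the 1:2 ratio, n(CaO) = 1/2 × 0.04331 = 0.02166 mol
mass of CaO = 0.02166 × 56.08 = 1.215 g
% CaO = 1.215 / 1.347 × 100 = 90.16 %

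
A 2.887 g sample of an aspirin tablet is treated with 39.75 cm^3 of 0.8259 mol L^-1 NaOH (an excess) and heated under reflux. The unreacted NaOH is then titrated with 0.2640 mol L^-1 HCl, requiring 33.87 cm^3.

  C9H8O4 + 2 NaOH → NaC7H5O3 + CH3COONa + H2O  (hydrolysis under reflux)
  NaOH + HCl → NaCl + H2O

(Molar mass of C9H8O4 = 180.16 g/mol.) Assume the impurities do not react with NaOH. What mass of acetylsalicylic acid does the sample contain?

2.152 g

n(NaOH) added = 0.03975 × 0.8259 = 0.03283 mol
n(HCl) used in back-titration = 0.03387 × 0.2640 = 8.942 × 10^-3 mol
n(NaOH) left over = 8.942 × 10^-3 mol (1:1 ratio)
n(NaOH) consumed by analyte = 0.03283 − 8.942 × 10^-3 = 0.02389 mol
From the 1:2 ratio, n(C9H8O4) = 1/2 × 0.02389 = 0.01194 mol
mass of C9H8O4 = 0.01194 × 180.16 = 2.152 g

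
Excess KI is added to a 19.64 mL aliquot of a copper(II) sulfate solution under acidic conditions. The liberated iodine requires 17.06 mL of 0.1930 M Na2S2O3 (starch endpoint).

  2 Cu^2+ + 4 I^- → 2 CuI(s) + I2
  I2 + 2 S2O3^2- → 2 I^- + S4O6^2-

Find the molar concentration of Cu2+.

0.1676 M

n(S2O3^2-) = 0.01706 × 0.1930 = 3.293 × 10^-3 mol
n(I2) = n(S2O3^2-)/2 = 1.646 × 10^-3 mol
From the 2:1 ratio, n(Cu2+) in the aliquot = 2/1 × 1.646 × 10^-3 = 3.293 × 10^-3 mol
[Cu2+] = 3.293 × 10^-3 / 0.01964 = 0.1676 mol/L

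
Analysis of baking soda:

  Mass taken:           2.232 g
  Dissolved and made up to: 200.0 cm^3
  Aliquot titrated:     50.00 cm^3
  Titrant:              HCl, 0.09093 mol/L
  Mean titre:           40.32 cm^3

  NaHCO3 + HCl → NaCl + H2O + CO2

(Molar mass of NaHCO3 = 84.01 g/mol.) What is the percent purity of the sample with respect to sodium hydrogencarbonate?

n(HCl) per titration = 0.04032 × 0.09093 = 3.666 × 10^-3 mol
n(NaHCO3) in each aliquot = 3.666 × 10^-3 mol (1:1 ratio)
n(NaHCO3) in the whole flask = 3.666 × 10^-3 × 200.0/50.00 = 0.01467 mol
mass of NaHCO3 = 0.01467 × 84.01 = 1.232 g
% NaHCO3 = 1.232 / 2.232 × 100 = 55.20 %

55.20 %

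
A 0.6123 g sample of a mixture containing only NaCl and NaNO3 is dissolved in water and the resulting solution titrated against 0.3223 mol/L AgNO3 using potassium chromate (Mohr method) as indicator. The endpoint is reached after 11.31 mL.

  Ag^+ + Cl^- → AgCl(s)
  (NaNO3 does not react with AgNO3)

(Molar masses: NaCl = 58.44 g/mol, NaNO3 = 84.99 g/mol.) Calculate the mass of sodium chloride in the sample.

n(AgNO3) = 0.01131 × 0.3223 = 3.645 × 10^-3 mol
Let x = n(NaCl), y = n(NaNO3).
Titrant: 1x = 3.645 × 10^-3;  mass: 58.44x + 84.99y = 0.6123
Solving, x = 3.645 × 10^-3 mol, y = 4.698 × 10^-3 mol
mass of NaCl = 3.645 × 10^-3 × 58.44 = 0.2130 g

0.2130 g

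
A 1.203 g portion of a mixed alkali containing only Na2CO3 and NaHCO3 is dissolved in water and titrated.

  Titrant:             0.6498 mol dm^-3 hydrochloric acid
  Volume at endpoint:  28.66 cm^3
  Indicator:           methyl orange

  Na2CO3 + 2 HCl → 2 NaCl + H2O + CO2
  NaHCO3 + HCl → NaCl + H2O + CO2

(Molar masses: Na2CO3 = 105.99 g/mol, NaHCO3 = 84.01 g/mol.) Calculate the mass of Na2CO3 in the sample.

0.6178 g

n(HCl) = 0.02866 × 0.6498 = 0.01862 mol
Let x = n(Na2CO3), y = n(NaHCO3).
Titrant: 2x + 1y = 0.01862;  mass: 105.99x + 84.01y = 1.203
Solving, x = 5.828 × 10^-3 mol, y = 6.966 × 10^-3 mol
mass of Na2CO3 = 5.828 × 10^-3 × 105.99 = 0.6178 g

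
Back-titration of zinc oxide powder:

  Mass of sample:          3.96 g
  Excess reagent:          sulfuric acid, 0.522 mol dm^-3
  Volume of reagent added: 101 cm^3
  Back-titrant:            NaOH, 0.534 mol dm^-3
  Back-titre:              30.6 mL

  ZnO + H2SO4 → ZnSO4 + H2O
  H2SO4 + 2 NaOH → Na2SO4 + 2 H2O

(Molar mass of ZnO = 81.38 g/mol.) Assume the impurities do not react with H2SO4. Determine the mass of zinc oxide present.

n(H2SO4) added = 0.101 × 0.522 = 0.0527 mol
n(NaOH) used in back-titration = 0.0306 × 0.534 = 0.0163 mol
From the 1:2 ratio, n(H2SO4) left over = 1/2 × 0.0163 = 8.17 × 10^-3 mol
n(H2SO4) consumed by analyte = 0.0527 − 8.17 × 10^-3 = 0.0446 mol
n(ZnO) = 0.0446 mol (1:1 ratio)
mass of ZnO = 0.0446 × 81.38 = 3.63 g

3.63 g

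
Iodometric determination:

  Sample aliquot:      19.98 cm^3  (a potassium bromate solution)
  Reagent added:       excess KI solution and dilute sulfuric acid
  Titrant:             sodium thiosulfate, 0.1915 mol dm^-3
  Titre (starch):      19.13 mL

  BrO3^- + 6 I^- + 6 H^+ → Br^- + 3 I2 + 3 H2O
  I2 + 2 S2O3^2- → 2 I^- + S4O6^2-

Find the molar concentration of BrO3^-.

0.03056 mol/L

n(S2O3^2-) = 0.01913 × 0.1915 = 3.663 × 10^-3 mol
n(I2) = n(S2O3^2-)/2 = 1.832 × 10^-3 mol
From the 1:3 ratio, n(BrO3^-) in the aliquot = 1/3 × 1.832 × 10^-3 = 6.106 × 10^-4 mol
[BrO3^-] = 6.106 × 10^-4 / 0.01998 = 0.03056 mol/L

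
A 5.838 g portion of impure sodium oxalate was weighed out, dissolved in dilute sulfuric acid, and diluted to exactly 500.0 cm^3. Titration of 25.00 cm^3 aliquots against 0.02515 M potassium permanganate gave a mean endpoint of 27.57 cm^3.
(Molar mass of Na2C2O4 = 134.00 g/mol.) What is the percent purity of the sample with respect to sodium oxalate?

79.58 %

2 MnO4^- + 5 C2O4^2- + 16 H^+ → 2 Mn^2+ + 10 CO2 + 8 H2O
n(KMnO4) per titration = 0.02757 × 0.02515 = 6.934 × 10^-4 mol
From the 5:2 ratio, n(Na2C2O4) in each aliquot = 5/2 × 6.934 × 10^-4 = 1.733 × 10^-3 mol
n(Na2C2O4) in the whole flask = 1.733 × 10^-3 × 500.0/25.00 = 0.03467 mol
mass of Na2C2O4 = 0.03467 × 134.00 = 4.646 g
% Na2C2O4 = 4.646 / 5.838 × 100 = 79.58 %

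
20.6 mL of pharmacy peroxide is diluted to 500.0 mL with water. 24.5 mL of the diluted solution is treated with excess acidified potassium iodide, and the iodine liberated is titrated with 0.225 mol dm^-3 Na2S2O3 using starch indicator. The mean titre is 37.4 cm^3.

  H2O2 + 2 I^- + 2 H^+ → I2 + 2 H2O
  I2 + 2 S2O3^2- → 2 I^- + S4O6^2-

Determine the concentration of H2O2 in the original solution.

4.17 mol/L

n(S2O3^2-) = 0.0374 × 0.225 = 8.41 × 10^-3 mol
n(I2) = n(S2O3^2-)/2 = 4.21 × 10^-3 mol
n(H2O2) in the aliquot = 4.21 × 10^-3 mol (1:1 ratio)
[H2O2]_dilute = 4.21 × 10^-3 / 0.0245 = 0.172 mol/L
[H2O2]_original = 0.172 × 500.0/20.6 = 4.17 mol/L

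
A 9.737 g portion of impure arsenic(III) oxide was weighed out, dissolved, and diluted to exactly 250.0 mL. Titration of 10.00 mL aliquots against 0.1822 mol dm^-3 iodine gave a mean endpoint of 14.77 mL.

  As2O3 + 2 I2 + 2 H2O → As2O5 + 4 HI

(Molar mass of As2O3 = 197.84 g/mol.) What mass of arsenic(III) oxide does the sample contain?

n(I2) per titration = 0.01477 × 0.1822 = 2.691 × 10^-3 mol
From the 1:2 ratio, n(As2O3) in each aliquot = 1/2 × 2.691 × 10^-3 = 1.346 × 10^-3 mol
n(As2O3) in the whole flask = 1.346 × 10^-3 × 250.0/10.00 = 0.03364 mol
mass of As2O3 = 0.03364 × 197.84 = 6.655 g

6.655 g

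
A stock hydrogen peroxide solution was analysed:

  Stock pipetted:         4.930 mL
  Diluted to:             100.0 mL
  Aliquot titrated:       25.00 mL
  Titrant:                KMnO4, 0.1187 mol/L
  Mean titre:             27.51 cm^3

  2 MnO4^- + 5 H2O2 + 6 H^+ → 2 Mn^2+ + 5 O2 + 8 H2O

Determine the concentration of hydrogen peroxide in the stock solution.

n(KMnO4) = 0.02751 × 0.1187 = 3.265 × 10^-3 mol
From the 5:2 ratio, n(H2O2) in the aliquot = 5/2 × 3.265 × 10^-3 = 8.164 × 10^-3 mol
[H2O2]_dilute = 8.164 × 10^-3 / 0.02500 = 0.3265 mol/L
Dilution factor = 100.0 / 4.930 = 20.28
[H2O2]_stock = 0.3265 × 20.28 = 6.624 mol/L

6.624 mol/L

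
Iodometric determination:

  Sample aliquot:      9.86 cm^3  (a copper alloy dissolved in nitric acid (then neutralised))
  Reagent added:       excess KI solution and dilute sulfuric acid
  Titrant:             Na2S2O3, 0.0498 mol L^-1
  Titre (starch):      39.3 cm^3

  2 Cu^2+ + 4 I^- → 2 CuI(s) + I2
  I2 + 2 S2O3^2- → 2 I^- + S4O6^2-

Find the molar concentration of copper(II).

n(S2O3^2-) = 0.0393 × 0.0498 = 1.96 × 10^-3 mol
n(I2) = n(S2O3^2-)/2 = 9.79 × 10^-4 mol
From the 2:1 ratio, n(Cu2+) in the aliquot = 2/1 × 9.79 × 10^-4 = 1.96 × 10^-3 mol
[Cu2+] = 1.96 × 10^-3 / 0.00986 = 0.198 mol/L

0.198 mol/L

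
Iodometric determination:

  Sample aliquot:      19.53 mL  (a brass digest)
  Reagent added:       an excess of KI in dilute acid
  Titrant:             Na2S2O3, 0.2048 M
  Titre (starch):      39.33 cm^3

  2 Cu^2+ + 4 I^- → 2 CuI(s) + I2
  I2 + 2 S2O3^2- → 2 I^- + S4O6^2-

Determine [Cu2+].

n(S2O3^2-) = 0.03933 × 0.2048 = 8.055 × 10^-3 mol
n(I2) = n(S2O3^2-)/2 = 4.027 × 10^-3 mol
From the 2:1 ratio, n(Cu2+) in the aliquot = 2/1 × 4.027 × 10^-3 = 8.055 × 10^-3 mol
[Cu2+] = 8.055 × 10^-3 / 0.01953 = 0.4124 mol/L

0.4124 M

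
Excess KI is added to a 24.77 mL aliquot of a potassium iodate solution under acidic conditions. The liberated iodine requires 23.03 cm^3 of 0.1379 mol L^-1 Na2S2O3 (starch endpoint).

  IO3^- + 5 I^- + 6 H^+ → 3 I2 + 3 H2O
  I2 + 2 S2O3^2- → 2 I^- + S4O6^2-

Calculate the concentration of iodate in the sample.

0.02137 mol/L

n(S2O3^2-) = 0.02303 × 0.1379 = 3.176 × 10^-3 mol
n(I2) = n(S2O3^2-)/2 = 1.588 × 10^-3 mol
From the 1:3 ratio, n(IO3^-) in the aliquot = 1/3 × 1.588 × 10^-3 = 5.293 × 10^-4 mol
[IO3^-] = 5.293 × 10^-4 / 0.02477 = 0.02137 mol/L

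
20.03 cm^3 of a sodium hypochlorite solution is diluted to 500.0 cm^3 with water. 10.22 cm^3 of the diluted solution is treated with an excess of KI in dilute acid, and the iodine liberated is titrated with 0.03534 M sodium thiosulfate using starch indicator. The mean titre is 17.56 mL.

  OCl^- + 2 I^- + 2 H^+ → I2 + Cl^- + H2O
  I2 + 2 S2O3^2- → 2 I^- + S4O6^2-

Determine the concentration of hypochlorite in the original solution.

0.7579 M

n(S2O3^2-) = 0.01756 × 0.03534 = 6.206 × 10^-4 mol
n(I2) = n(S2O3^2-)/2 = 3.103 × 10^-4 mol
n(OCl^-) in the aliquot = 3.103 × 10^-4 mol (1:1 ratio)
[OCl^-]_dilute = 3.103 × 10^-4 / 0.01022 = 0.03036 mol/L
[OCl^-]_original = 0.03036 × 500.0/20.03 = 0.7579 mol/L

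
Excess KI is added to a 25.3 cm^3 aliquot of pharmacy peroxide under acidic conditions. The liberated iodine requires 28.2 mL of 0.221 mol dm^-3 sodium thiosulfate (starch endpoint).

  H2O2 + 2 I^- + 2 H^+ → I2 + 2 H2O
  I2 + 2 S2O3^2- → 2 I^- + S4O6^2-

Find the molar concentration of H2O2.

0.123 mol/L

n(S2O3^2-) = 0.0282 × 0.221 = 6.23 × 10^-3 mol
n(I2) = n(S2O3^2-)/2 = 3.12 × 10^-3 mol
n(H2O2) in the aliquot = 3.12 × 10^-3 mol (1:1 ratio)
[H2O2] = 3.12 × 10^-3 / 0.0253 = 0.123 mol/L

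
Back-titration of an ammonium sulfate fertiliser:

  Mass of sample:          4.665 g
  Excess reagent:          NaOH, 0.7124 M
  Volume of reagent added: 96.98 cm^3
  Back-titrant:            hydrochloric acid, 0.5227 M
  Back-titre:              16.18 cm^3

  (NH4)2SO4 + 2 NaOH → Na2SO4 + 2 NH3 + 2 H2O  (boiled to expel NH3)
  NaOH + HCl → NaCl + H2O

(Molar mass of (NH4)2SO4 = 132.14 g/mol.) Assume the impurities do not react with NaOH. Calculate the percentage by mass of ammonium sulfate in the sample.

n(NaOH) added = 0.09698 × 0.7124 = 0.06909 mol
n(HCl) used in back-titration = 0.01618 × 0.5227 = 8.457 × 10^-3 mol
n(NaOH) left over = 8.457 × 10^-3 mol (1:1 ratio)
n(NaOH) consumed by analyte = 0.06909 − 8.457 × 10^-3 = 0.06063 mol
From the 1:2 ratio, n((NH4)2SO4) = 1/2 × 0.06063 = 0.03032 mol
mass of (NH4)2SO4 = 0.03032 × 132.14 = 4.006 g
% (NH4)2SO4 = 4.006 / 4.665 × 100 = 85.87 %

85.87 %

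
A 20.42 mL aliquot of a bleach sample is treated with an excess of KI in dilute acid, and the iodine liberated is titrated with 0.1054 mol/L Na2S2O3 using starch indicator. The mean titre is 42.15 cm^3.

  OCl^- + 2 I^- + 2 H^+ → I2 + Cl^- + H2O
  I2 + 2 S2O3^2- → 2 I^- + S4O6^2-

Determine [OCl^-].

0.1088 mol/L

n(S2O3^2-) = 0.04215 × 0.1054 = 4.443 × 10^-3 mol
n(I2) = n(S2O3^2-)/2 = 2.221 × 10^-3 mol
n(OCl^-) in the aliquot = 2.221 × 10^-3 mol (1:1 ratio)
[OCl^-] = 2.221 × 10^-3 / 0.02042 = 0.1088 mol/L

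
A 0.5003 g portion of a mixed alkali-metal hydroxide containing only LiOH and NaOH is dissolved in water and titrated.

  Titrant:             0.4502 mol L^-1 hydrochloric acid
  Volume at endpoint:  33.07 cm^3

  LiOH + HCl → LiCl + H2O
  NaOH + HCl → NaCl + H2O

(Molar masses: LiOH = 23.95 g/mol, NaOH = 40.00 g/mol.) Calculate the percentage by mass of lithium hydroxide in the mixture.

28.40 %

n(HCl) = 0.03307 × 0.4502 = 0.01489 mol
Let x = n(LiOH), y = n(NaOH).
Titrant: 1x + 1y = 0.01489;  mass: 23.95x + 40.00y = 0.5003
Solving, x = 5.933 × 10^-3 mol, y = 8.955 × 10^-3 mol
mass of LiOH = 5.933 × 10^-3 × 23.95 = 0.1421 g
% LiOH = 0.1421 / 0.5003 × 100 = 28.40 %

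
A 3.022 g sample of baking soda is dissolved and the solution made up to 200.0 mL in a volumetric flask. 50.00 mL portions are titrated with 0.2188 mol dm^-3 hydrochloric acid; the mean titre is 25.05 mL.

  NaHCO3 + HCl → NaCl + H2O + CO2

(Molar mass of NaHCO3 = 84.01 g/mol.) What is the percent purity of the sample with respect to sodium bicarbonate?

n(HCl) per titration = 0.02505 × 0.2188 = 5.481 × 10^-3 mol
n(NaHCO3) in each aliquot = 5.481 × 10^-3 mol (1:1 ratio)
n(NaHCO3) in the whole flask = 5.481 × 10^-3 × 200.0/50.00 = 0.02192 mol
mass of NaHCO3 = 0.02192 × 84.01 = 1.842 g
% NaHCO3 = 1.842 / 3.022 × 100 = 60.95 %

60.95 %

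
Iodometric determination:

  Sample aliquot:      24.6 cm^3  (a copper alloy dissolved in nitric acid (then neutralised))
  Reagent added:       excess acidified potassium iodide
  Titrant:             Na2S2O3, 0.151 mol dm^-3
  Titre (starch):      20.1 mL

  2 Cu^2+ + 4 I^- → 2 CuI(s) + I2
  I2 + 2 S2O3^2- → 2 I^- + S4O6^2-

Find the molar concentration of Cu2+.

n(S2O3^2-) = 0.0201 × 0.151 = 3.04 × 10^-3 mol
n(I2) = n(S2O3^2-)/2 = 1.52 × 10^-3 mol
From the 2:1 ratio, n(Cu2+) in the aliquot = 2/1 × 1.52 × 10^-3 = 3.04 × 10^-3 mol
[Cu2+] = 3.04 × 10^-3 / 0.0246 = 0.123 mol/L

0.123 mol/L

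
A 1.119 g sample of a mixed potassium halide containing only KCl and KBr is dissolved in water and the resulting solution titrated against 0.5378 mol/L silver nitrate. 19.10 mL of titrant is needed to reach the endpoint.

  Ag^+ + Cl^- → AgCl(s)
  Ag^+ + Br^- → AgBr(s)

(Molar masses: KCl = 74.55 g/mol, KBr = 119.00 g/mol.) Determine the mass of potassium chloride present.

0.1734 g

n(AgNO3) = 0.01910 × 0.5378 = 0.01027 mol
Let x = n(KCl), y = n(KBr).
Titrant: 1x + 1y = 0.01027;  mass: 74.55x + 119.00y = 1.119
Solving, x = 2.325 × 10^-3 mol, y = 7.947 × 10^-3 mol
mass of KCl = 2.325 × 10^-3 × 74.55 = 0.1734 g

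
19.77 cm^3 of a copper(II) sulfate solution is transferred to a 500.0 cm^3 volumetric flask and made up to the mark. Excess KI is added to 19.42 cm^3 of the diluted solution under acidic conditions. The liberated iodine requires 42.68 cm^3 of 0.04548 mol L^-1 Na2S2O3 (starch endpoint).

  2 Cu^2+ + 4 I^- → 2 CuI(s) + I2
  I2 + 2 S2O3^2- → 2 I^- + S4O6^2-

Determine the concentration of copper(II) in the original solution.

2.528 mol/L

n(S2O3^2-) = 0.04268 × 0.04548 = 1.941 × 10^-3 mol
n(I2) = n(S2O3^2-)/2 = 9.705 × 10^-4 mol
From the 2:1 ratio, n(Cu2+) in the aliquot = 2/1 × 9.705 × 10^-4 = 1.941 × 10^-3 mol
[Cu2+]_dilute = 1.941 × 10^-3 / 0.01942 = 0.09995 mol/L
[Cu2+]_original = 0.09995 × 500.0/19.77 = 2.528 mol/L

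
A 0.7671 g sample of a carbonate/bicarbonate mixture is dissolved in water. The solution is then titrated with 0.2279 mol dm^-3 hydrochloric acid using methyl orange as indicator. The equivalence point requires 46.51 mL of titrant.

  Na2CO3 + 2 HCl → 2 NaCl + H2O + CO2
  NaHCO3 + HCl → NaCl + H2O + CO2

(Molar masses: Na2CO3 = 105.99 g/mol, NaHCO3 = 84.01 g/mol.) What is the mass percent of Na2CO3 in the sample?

n(HCl) = 0.04651 × 0.2279 = 0.01060 mol
Let x = n(Na2CO3), y = n(NaHCO3).
Titrant: 2x + 1y = 0.01060;  mass: 105.99x + 84.01y = 0.7671
Solving, x = 1.989 × 10^-3 mol, y = 6.622 × 10^-3 mol
mass of Na2CO3 = 1.989 × 10^-3 × 105.99 = 0.2108 g
% Na2CO3 = 0.2108 / 0.7671 × 100 = 27.48 %

27.48 %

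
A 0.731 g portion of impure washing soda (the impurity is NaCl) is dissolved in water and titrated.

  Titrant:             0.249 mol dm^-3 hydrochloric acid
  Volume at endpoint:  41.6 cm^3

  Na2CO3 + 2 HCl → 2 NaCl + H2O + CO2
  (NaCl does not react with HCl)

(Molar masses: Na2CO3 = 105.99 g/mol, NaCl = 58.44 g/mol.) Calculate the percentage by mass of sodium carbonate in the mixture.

n(HCl) = 0.0416 × 0.249 = 0.0104 mol
Let x = n(Na2CO3), y = n(NaCl).
Titrant: 2x = 0.0104;  mass: 105.99x + 58.44y = 0.731
Solving, x = 5.18 × 10^-3 mol, y = 3.12 × 10^-3 mol
mass of Na2CO3 = 5.18 × 10^-3 × 105.99 = 0.549 g
% Na2CO3 = 0.549 / 0.731 × 100 = 75.1 %

75.1 %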